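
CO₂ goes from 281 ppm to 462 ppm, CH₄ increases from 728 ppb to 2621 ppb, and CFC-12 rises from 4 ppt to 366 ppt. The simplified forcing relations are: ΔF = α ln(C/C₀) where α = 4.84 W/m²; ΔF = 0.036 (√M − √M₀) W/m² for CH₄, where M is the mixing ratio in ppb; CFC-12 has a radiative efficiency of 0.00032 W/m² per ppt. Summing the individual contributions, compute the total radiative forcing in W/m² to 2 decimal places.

ΔF = 3.39 W/m²

CO₂: 4.84 × ln(462/281) = 4.84 × ln(1.64413) = 4.84 × 0.49721 = 2.4065 W/m².
CH₄: 0.036 × (√2621 − √728) = 0.036 × (51.1957 − 26.9815) = 0.036 × 24.2142 = 0.8717 W/m².
CFC-12: ΔF = 0.00032 × (366 − 4) = 0.00032 × 362 = 0.1158 W/m².
Total ΔF = 2.4065 + 0.8717 + 0.1158 = 3.3940 W/m².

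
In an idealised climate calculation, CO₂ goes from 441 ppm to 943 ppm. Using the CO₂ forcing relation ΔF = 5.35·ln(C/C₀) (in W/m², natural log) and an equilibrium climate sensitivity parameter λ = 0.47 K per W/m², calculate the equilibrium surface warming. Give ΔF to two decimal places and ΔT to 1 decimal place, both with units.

ΔF = 4.07 W/m²; ΔT = 1.9 K

CO₂: 5.35 × ln(943/441) = 5.35 × ln(2.13832) = 5.35 × 0.76002 = 4.0661 W/m².
ΔT = λ ΔF = 0.47 × 4.07 = 1.9129 K.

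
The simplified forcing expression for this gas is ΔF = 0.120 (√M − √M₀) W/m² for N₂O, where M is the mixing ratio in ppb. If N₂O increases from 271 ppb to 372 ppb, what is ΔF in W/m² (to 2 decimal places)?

N₂O: 0.120 × (√372 − √271) = 0.120 × (19.2873 − 16.4621) = 0.120 × 2.8252 = 0.3390 W/m².

ΔF = 0.34 W/m²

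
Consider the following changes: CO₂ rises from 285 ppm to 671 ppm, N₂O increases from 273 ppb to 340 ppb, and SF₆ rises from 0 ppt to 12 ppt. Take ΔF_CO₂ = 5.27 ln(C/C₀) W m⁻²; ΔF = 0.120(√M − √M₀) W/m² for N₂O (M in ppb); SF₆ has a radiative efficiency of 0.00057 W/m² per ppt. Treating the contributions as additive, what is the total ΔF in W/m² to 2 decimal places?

ΔF = 4.75 W/m²

CO₂: 5.27 × ln(671/285) = 5.27 × ln(2.35439) = 5.27 × 0.85628 = 4.5126 W/m².
N₂O: 0.120 × (√340 − √273) = 0.120 × (18.4391 − 16.5227) = 0.120 × 1.9164 = 0.2300 W/m².
SF₆: ΔF = 0.00057 × (12 − 0) = 0.00057 × 12 = 0.0068 W/m².
Total ΔF = 4.5126 + 0.2300 + 0.0068 = 4.7494 W/m².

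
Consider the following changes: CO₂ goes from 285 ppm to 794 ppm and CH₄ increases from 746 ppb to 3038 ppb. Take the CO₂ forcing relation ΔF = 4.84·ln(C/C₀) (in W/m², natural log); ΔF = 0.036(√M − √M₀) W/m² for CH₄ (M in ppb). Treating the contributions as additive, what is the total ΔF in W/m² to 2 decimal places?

CO₂: 4.84 × ln(794/285) = 4.84 × ln(2.78596) = 4.84 × 1.02459 = 4.9590 W/m².
CH₄: 0.036 × (√3038 − √746) = 0.036 × (55.1181 − 27.3130) = 0.036 × 27.8051 = 1.0010 W/m².
Total ΔF = 4.9590 + 1.0010 = 5.9600 W/m².

ΔF = 5.96 W/m²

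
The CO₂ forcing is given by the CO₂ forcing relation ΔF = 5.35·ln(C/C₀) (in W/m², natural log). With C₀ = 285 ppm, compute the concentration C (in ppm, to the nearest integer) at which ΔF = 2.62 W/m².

C ≈ 465 ppm

Set 5.35 ln(C/285) = 2.62, so ln(C/285) = 2.62/5.35 = 0.48972.
Then C/285 = e^0.48972 = 1.63186, giving C = 285 × 1.63186 = 465.08 ppm.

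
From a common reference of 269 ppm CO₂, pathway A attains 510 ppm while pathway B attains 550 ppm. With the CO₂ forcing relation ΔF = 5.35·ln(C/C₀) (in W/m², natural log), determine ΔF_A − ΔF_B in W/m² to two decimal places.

ΔF_A − ΔF_B = -0.40 W/m²

ΔF_A = 5.35 ln(510/269) = 5.35 × 0.63970 = 3.4224 W/m².
ΔF_B = 5.35 ln(550/269) = 5.35 × 0.71521 = 3.8264 W/m².
Difference: 3.4224 − 3.8264 = -0.4040 W/m².
(Equivalently, ΔF_A − ΔF_B = 5.35 ln(510/550) = 5.35 × -0.07551 = -0.4040 W/m².)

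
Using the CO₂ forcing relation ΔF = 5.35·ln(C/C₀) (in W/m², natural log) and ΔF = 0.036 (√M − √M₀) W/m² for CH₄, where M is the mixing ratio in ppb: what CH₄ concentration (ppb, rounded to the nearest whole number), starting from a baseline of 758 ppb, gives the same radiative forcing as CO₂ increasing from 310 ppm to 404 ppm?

CO₂ forcing: 5.35 × ln(404/310) = 5.35 × 0.264843 = 1.41691 W/m².
Set 0.036(√M − √758) = 1.41691: √M = 1.41691/0.036 + √758 = 39.3586 + 27.5318 = 66.8904.
M = (66.8904)² = 4474.33 ppb.

M ≈ 4474 ppb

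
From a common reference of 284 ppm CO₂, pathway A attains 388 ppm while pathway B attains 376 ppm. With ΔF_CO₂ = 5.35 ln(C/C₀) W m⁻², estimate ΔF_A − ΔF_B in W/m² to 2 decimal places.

ΔF_A = 5.35 ln(388/284) = 5.35 × 0.31203 = 1.6694 W/m².
ΔF_B = 5.35 ln(376/284) = 5.35 × 0.28061 = 1.5013 W/m².
Difference: 1.6694 − 1.5013 = 0.1681 W/m².

ΔF_A − ΔF_B = 0.17 W/m²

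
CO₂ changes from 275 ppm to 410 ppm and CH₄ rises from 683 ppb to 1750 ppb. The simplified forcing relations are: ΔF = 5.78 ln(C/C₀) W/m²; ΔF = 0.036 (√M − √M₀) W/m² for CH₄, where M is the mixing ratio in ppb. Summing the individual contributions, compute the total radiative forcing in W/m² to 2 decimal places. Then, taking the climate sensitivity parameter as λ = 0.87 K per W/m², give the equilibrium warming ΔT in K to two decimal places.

CO₂: 5.78 × ln(410/275) = 5.78 × ln(1.49091) = 5.78 × 0.39939 = 2.3085 W/m².
CH₄: 0.036 × (√1750 − √683) = 0.036 × (41.8330 − 26.1343) = 0.036 × 15.6987 = 0.5652 W/m².
Total ΔF = 2.3085 + 0.5652 = 2.8737 W/m².
ΔT = λ ΔF = 0.87 × 2.87 = 2.4969 K.

ΔF = 2.87 W/m²; ΔT = 2.50 K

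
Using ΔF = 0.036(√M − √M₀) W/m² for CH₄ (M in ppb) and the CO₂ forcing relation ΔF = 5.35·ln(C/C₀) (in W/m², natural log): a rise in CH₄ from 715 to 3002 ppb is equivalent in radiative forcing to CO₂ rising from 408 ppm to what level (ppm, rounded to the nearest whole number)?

C ≈ 493 ppm

CH₄ forcing: 0.036 × (√3002 − √715) = 0.036 × (54.7905 − 26.7395) = 0.036 × 28.0510 = 1.00984 W/m².
Set 5.35 ln(C/408) = 1.00984: ln(C/408) = 1.00984/5.35 = 0.18876, so C = 408 × e^0.18876 = 408 × 1.20775 = 492.76 ppm.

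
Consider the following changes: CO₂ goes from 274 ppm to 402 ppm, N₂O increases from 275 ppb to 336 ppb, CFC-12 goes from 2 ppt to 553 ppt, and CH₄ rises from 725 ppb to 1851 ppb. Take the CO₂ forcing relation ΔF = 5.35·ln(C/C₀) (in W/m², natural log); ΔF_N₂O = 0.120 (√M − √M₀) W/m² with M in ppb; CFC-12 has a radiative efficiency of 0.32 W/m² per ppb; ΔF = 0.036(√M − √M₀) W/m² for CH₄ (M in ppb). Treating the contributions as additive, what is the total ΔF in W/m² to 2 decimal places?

ΔF = 3.02 W/m²

CO₂: 5.35 × ln(402/274) = 5.35 × ln(1.46715) = 5.35 × 0.38332 = 2.0508 W/m².
N₂O: 0.120 × (√336 − √275) = 0.120 × (18.3303 − 16.5831) = 0.120 × 1.7472 = 0.2097 W/m².
CFC-12: Δ = 553 − 2 = 551 ppt = 0.551 ppb; ΔF = 0.32 × 0.551 = 0.1763 W/m².
CH₄: 0.036 × (√1851 − √725) = 0.036 × (43.0232 − 26.9258) = 0.036 × 16.0974 = 0.5795 W/m².
Total ΔF = 2.0508 + 0.2097 + 0.1763 + 0.5795 = 3.0163 W/m².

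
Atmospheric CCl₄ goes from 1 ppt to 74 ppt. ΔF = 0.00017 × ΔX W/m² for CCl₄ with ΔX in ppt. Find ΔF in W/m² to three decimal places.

ΔF = 0.012 W/m²

CCl₄: ΔF = 0.00017 × (74 − 1) = 0.00017 × 73 = 0.0124 W/m².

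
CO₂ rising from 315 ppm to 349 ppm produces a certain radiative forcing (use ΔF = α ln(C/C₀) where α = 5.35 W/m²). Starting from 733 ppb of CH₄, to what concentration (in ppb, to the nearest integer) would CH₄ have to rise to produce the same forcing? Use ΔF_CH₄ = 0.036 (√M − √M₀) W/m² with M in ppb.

CO₂ forcing: 5.35 × ln(349/315) = 5.35 × 0.102499 = 0.54837 W/m².
Set 0.036(√M − √733) = 0.54837: √M = 0.54837/0.036 + √733 = 15.2325 + 27.0740 = 42.3065.
M = (42.3065)² = 1789.84 ppb.

M ≈ 1790 ppb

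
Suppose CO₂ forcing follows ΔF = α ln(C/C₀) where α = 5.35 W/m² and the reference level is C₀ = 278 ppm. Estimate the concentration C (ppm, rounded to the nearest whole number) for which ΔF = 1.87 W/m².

Set 5.35 ln(C/278) = 1.87, so ln(C/278) = 1.87/5.35 = 0.34953.
Then C/278 = e^0.34953 = 1.41840, giving C = 278 × 1.41840 = 394.32 ppm.

C ≈ 394 ppm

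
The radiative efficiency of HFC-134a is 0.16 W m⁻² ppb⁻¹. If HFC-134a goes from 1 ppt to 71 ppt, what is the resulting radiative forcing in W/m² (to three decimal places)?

HFC-134a: Δ = 71 − 1 = 70 ppt = 0.070 ppb; ΔF = 0.16 × 0.070 = 0.0112 W/m².

ΔF = 0.011 W/m²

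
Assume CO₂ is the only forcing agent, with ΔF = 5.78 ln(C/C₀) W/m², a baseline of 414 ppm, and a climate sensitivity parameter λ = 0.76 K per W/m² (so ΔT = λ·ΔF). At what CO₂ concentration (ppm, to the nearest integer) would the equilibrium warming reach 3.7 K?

C ≈ 961 ppm

Required forcing: ΔF = ΔT/λ = 3.7/0.76 = 4.8684 W/m².
Then ln(C/414) = ΔF/5.78 = 4.8684/5.78 = 0.84228.
So C = 414 × e^0.84228 = 414 × 2.32165 = 961.16 ppm.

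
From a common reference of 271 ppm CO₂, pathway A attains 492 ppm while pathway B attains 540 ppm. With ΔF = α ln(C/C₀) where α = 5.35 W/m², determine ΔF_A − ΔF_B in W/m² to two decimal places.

ΔF_A = 5.35 ln(492/271) = 5.35 × 0.59636 = 3.1905 W/m².
ΔF_B = 5.35 ln(540/271) = 5.35 × 0.68945 = 3.6886 W/m².
Difference: 3.1905 − 3.6886 = -0.4981 W/m².

ΔF_A − ΔF_B = -0.50 W/m²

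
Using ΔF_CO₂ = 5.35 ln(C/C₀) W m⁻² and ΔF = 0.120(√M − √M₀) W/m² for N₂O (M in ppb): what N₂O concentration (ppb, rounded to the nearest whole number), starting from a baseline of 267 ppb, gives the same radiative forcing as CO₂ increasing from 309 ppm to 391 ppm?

M ≈ 720 ppb

CO₂ forcing: 5.35 × ln(391/309) = 5.35 × 0.235366 = 1.25921 W/m².
Set 0.120(√M − √267) = 1.25921: √M = 1.25921/0.120 + √267 = 10.4934 + 16.3401 = 26.8335.
M = (26.8335)² = 720.04 ppb.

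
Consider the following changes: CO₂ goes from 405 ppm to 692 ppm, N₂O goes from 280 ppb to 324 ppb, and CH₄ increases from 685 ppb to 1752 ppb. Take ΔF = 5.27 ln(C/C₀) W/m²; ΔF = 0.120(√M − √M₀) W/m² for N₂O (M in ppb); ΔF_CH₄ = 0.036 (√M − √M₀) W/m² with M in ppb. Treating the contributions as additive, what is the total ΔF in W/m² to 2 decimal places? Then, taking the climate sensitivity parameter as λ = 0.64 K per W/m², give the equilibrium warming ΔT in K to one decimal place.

CO₂: 5.27 × ln(692/405) = 5.27 × ln(1.70864) = 5.27 × 0.53570 = 2.8231 W/m².
N₂O: 0.120 × (√324 − √280) = 0.120 × (18.0000 − 16.7332) = 0.120 × 1.2668 = 0.1520 W/m².
CH₄: 0.036 × (√1752 − √685) = 0.036 × (41.8569 − 26.1725) = 0.036 × 15.6844 = 0.5646 W/m².
Total ΔF = 2.8231 + 0.1520 + 0.5646 = 3.5397 W/m².
ΔT = λ ΔF = 0.64 × 3.54 = 2.2656 K.

ΔF = 3.54 W/m²; ΔT = 2.3 K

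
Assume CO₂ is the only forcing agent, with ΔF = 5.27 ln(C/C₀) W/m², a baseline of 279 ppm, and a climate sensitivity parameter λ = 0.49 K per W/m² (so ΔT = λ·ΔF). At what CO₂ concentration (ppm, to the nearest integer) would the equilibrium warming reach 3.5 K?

C ≈ 1082 ppm

Required forcing: ΔF = ΔT/λ = 3.5/0.49 = 7.1429 W/m².
Then ln(C/279) = ΔF/5.27 = 7.1429/5.27 = 1.35539.
So C = 279 × e^1.35539 = 279 × 3.87827 = 1082.04 ppm.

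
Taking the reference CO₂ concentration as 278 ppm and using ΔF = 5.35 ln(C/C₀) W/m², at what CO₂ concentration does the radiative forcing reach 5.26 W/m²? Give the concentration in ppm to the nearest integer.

Set 5.35 ln(C/278) = 5.26, so ln(C/278) = 5.26/5.35 = 0.98318.
Then C/278 = e^0.98318 = 2.67294, giving C = 278 × 2.67294 = 743.08 ppm.

C ≈ 743 ppm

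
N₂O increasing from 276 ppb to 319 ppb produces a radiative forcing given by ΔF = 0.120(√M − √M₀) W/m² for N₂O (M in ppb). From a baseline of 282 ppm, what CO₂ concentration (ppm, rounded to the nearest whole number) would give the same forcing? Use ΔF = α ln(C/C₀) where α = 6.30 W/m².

C ≈ 289 ppm

N₂O forcing: 0.120 × (√319 − √276) = 0.120 × (17.8606 − 16.6132) = 0.120 × 1.2474 = 0.14969 W/m².
Set 6.30 ln(C/282) = 0.14969: ln(C/282) = 0.14969/6.30 = 0.02376, so C = 282 × e^0.02376 = 282 × 1.02404 = 288.78 ppm.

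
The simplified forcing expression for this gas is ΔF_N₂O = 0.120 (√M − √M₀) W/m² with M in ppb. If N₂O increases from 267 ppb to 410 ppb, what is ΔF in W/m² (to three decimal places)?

ΔF = 0.469 W/m²

N₂O: 0.120 × (√410 − √267) = 0.120 × (20.2485 − 16.3401) = 0.120 × 3.9084 = 0.4690 W/m².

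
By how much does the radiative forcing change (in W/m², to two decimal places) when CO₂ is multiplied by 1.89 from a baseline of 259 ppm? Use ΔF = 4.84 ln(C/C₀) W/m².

ΔF = 4.84 × ln(1.89) = 4.84 × 0.63658 = 3.0810 W/m².

ΔF = 3.08 W/m²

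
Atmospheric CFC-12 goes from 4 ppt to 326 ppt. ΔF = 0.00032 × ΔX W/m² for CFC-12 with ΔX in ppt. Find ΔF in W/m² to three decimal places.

ΔF = 0.103 W/m²

CFC-12: ΔF = 0.00032 × (326 − 4) = 0.00032 × 322 = 0.1030 W/m².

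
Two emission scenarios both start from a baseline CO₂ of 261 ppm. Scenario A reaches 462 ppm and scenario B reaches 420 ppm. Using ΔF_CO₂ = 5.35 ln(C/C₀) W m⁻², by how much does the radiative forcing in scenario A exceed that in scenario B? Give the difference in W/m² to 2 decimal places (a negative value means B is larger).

ΔF_A = 5.35 ln(462/261) = 5.35 × 0.57104 = 3.0551 W/m².
ΔF_B = 5.35 ln(420/261) = 5.35 × 0.47573 = 2.5452 W/m².
Difference: 3.0551 − 2.5452 = 0.5099 W/m².

ΔF_A − ΔF_B = 0.51 W/m²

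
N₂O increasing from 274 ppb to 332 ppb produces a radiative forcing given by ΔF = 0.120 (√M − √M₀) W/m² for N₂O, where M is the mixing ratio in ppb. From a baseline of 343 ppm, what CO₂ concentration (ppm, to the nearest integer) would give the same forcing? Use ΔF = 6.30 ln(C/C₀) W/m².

C ≈ 354 ppm

N₂O forcing: 0.120 × (√332 − √274) = 0.120 × (18.2209 − 16.5529) = 0.120 × 1.6680 = 0.20016 W/m².
Set 6.30 ln(C/343) = 0.20016: ln(C/343) = 0.20016/6.30 = 0.03177, so C = 343 × e^0.03177 = 343 × 1.03228 = 354.07 ppm.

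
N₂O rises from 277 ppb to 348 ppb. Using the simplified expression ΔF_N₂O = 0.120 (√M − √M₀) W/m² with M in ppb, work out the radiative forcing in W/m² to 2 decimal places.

ΔF = 0.24 W/m²

N₂O: 0.120 × (√348 − √277) = 0.120 × (18.6548 − 16.6433) = 0.120 × 2.0115 = 0.2414 W/m².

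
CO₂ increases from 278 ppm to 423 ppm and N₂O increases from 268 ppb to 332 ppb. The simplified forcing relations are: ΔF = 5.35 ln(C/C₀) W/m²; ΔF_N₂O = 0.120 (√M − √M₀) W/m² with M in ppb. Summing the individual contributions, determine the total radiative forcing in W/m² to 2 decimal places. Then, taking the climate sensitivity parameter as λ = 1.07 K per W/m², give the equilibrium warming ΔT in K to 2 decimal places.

CO₂: 5.35 × ln(423/278) = 5.35 × ln(1.52158) = 5.35 × 0.41975 = 2.2457 W/m².
N₂O: 0.120 × (√332 − √268) = 0.120 × (18.2209 − 16.3707) = 0.120 × 1.8502 = 0.2220 W/m².
Total ΔF = 2.2457 + 0.2220 = 2.4677 W/m².
ΔT = λ ΔF = 1.07 × 2.47 = 2.6429 K.

ΔF = 2.47 W/m²; ΔT = 2.64 K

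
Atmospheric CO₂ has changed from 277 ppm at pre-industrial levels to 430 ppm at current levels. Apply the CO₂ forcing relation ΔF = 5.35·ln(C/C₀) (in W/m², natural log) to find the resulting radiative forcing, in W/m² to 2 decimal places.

CO₂: 5.35 × ln(430/277) = 5.35 × ln(1.55235) = 5.35 × 0.43977 = 2.3528 W/m².

ΔF = 2.35 W/m²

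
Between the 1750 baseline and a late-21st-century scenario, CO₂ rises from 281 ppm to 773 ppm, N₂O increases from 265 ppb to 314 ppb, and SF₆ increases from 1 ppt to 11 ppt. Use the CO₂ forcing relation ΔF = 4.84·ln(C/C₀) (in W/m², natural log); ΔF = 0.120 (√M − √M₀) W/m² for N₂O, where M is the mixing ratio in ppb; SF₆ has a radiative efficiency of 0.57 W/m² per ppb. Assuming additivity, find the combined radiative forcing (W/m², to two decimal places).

ΔF = 5.08 W/m²

CO₂: 4.84 × ln(773/281) = 4.84 × ln(2.75089) = 4.84 × 1.01192 = 4.8977 W/m².
N₂O: 0.120 × (√314 − √265) = 0.120 × (17.7200 − 16.2788) = 0.120 × 1.4412 = 0.1729 W/m².
SF₆: Δ = 11 − 1 = 10 ppt = 0.010 ppb; ΔF = 0.57 × 0.010 = 0.0057 W/m².
Total ΔF = 4.8977 + 0.1729 + 0.0057 = 5.0763 W/m².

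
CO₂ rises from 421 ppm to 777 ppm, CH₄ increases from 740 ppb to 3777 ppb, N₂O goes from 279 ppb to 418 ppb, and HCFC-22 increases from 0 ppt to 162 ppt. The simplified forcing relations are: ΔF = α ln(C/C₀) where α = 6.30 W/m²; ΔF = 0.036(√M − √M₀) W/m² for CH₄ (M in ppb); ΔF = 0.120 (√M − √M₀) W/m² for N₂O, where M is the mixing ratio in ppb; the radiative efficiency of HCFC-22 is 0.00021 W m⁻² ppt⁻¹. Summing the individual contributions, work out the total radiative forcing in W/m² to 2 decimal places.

ΔF = 5.58 W/m²

CO₂: 6.30 × ln(777/421) = 6.30 × ln(1.84561) = 6.30 × 0.61281 = 3.8607 W/m².
CH₄: 0.036 × (√3777 − √740) = 0.036 × (61.4573 − 27.2029) = 0.036 × 34.2544 = 1.2332 W/m².
N₂O: 0.120 × (√418 − √279) = 0.120 × (20.4450 − 16.7033) = 0.120 × 3.7417 = 0.4490 W/m².
HCFC-22: ΔF = 0.00021 × (162 − 0) = 0.00021 × 162 = 0.0340 W/m².
Total ΔF = 3.8607 + 1.2332 + 0.4490 + 0.0340 = 5.5769 W/m².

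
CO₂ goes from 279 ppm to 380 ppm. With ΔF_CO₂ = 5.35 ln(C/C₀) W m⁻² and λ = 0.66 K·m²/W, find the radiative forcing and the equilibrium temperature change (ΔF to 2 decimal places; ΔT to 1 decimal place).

ΔF = 1.65 W/m²; ΔT = 1.1 K

CO₂: 5.35 × ln(380/279) = 5.35 × ln(1.36201) = 5.35 × 0.30896 = 1.6529 W/m².
ΔT = λ ΔF = 0.66 × 1.65 = 1.0890 K.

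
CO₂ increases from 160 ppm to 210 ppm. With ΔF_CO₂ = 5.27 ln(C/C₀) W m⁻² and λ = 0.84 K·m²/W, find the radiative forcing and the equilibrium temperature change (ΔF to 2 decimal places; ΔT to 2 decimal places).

CO₂: 5.27 × ln(210/160) = 5.27 × ln(1.31250) = 5.27 × 0.27193 = 1.4331 W/m².
ΔT = λ ΔF = 0.84 × 1.43 = 1.2012 K.

ΔF = 1.43 W/m²; ΔT = 1.20 K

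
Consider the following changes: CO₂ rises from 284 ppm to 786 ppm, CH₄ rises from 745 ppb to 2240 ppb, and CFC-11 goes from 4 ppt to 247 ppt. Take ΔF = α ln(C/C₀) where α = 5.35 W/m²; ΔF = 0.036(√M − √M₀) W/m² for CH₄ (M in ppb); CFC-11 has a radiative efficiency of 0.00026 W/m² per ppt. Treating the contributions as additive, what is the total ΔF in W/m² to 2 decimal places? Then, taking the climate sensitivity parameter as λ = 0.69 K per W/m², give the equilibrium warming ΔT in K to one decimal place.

ΔF = 6.23 W/m²; ΔT = 4.3 K

CO₂: 5.35 × ln(786/284) = 5.35 × ln(2.76761) = 5.35 × 1.01798 = 5.4462 W/m².
CH₄: 0.036 × (√2240 − √745) = 0.036 × (47.3286 − 27.2947) = 0.036 × 20.0339 = 0.7212 W/m².
CFC-11: ΔF = 0.00026 × (247 − 4) = 0.00026 × 243 = 0.0632 W/m².
Total ΔF = 5.4462 + 0.7212 + 0.0632 = 6.2306 W/m².
ΔT = λ ΔF = 0.69 × 6.23 = 4.2987 K.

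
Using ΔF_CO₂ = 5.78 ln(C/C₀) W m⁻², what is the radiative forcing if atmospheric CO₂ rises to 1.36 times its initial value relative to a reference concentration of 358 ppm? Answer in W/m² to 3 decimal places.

Because the forcing depends only on the ratio C/C₀, the initial concentration does not enter.
ΔF = 5.78 × ln(1.36) = 5.78 × 0.30748 = 1.7772 W/m².

ΔF = 1.777 W/m²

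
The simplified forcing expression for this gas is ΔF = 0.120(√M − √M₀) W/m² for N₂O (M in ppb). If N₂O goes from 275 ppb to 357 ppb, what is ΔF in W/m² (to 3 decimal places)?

N₂O: 0.120 × (√357 − √275) = 0.120 × (18.8944 − 16.5831) = 0.120 × 2.3113 = 0.2774 W/m².

ΔF = 0.277 W/m²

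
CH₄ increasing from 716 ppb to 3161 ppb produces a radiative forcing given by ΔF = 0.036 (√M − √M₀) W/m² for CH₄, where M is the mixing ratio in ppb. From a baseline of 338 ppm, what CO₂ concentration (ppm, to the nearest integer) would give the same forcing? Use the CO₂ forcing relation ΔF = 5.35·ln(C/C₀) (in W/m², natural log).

C ≈ 412 ppm

CH₄ forcing: 0.036 × (√3161 − √716) = 0.036 × (56.2228 − 26.7582) = 0.036 × 29.4646 = 1.06073 W/m².
Set 5.35 ln(C/338) = 1.06073: ln(C/338) = 1.06073/5.35 = 0.19827, so C = 338 × e^0.19827 = 338 × 1.21929 = 412.12 ppm.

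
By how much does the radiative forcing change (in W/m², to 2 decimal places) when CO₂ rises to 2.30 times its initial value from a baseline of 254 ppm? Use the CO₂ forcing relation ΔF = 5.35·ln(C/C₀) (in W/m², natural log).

ΔF = 4.46 W/m²

ΔF = 5.35 × ln(2.30) = 5.35 × 0.83291 = 4.4561 W/m².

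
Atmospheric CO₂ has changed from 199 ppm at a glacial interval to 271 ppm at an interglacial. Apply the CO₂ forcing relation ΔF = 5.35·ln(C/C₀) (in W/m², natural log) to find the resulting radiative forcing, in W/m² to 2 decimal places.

CO₂ absorption bands are partially saturated, so forcing scales with the logarithm of the concentration ratio.
CO₂: 5.35 × ln(271/199) = 5.35 × ln(1.36181) = 5.35 × 0.30881 = 1.6521 W/m².

ΔF = 1.65 W/m²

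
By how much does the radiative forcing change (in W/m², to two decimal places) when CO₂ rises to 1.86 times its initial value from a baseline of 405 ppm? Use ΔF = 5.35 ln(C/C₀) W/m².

ΔF = 5.35 × ln(1.86) = 5.35 × 0.62058 = 3.3201 W/m².

ΔF = 3.32 W/m²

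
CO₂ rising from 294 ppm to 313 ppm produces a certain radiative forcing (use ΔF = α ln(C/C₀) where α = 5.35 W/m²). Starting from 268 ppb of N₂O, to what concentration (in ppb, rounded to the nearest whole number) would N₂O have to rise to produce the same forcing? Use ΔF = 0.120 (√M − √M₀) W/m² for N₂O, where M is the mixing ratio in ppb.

CO₂ forcing: 5.35 × ln(313/294) = 5.35 × 0.062623 = 0.33503 W/m².
Set 0.120(√M − √268) = 0.33503: √M = 0.33503/0.120 + √268 = 2.7919 + 16.3707 = 19.1626.
M = (19.1626)² = 367.21 ppb.

M ≈ 367 ppb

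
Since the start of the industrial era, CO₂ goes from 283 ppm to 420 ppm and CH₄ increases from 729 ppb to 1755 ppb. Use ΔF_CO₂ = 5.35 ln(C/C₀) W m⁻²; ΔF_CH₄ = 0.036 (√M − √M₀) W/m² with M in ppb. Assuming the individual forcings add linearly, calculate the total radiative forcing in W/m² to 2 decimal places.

CO₂: 5.35 × ln(420/283) = 5.35 × ln(1.48410) = 5.35 × 0.39481 = 2.1122 W/m².
CH₄: 0.036 × (√1755 − √729) = 0.036 × (41.8927 − 27.0000) = 0.036 × 14.8927 = 0.5361 W/m².
Total ΔF = 2.1122 + 0.5361 = 2.6483 W/m².

ΔF = 2.65 W/m²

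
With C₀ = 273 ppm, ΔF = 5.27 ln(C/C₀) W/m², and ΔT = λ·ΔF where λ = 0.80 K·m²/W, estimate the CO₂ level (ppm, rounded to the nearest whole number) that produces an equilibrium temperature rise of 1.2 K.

Required forcing: ΔF = ΔT/λ = 1.2/0.80 = 1.5000 W/m².
Then ln(C/273) = ΔF/5.27 = 1.5000/5.27 = 0.28463.
So C = 273 × e^0.28463 = 273 × 1.32927 = 362.89 ppm.

C ≈ 363 ppm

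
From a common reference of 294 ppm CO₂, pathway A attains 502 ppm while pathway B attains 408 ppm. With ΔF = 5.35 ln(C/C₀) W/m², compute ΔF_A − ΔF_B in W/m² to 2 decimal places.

ΔF_A = 5.35 ln(502/294) = 5.35 × 0.53502 = 2.8624 W/m².
ΔF_B = 5.35 ln(408/294) = 5.35 × 0.32769 = 1.7531 W/m².
Difference: 2.8624 − 1.7531 = 1.1093 W/m².

ΔF_A − ΔF_B = 1.11 W/m²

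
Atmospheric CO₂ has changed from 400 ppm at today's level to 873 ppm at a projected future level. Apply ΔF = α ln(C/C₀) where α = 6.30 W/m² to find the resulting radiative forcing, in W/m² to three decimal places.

ΔF = 4.917 W/m²

CO₂: 6.30 × ln(873/400) = 6.30 × ln(2.18250) = 6.30 × 0.78047 = 4.9170 W/m².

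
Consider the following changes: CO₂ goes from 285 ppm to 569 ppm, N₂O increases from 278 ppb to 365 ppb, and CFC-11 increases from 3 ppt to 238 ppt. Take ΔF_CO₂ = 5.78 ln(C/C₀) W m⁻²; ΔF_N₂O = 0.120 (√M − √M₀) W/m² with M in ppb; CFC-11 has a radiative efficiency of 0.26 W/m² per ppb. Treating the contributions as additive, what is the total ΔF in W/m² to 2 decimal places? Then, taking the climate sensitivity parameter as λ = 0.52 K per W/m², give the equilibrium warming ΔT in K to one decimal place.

CO₂: 5.78 × ln(569/285) = 5.78 × ln(1.99649) = 5.78 × 0.69139 = 3.9962 W/m².
N₂O: 0.120 × (√365 − √278) = 0.120 × (19.1050 − 16.6733) = 0.120 × 2.4317 = 0.2918 W/m².
CFC-11: Δ = 238 − 3 = 235 ppt = 0.235 ppb; ΔF = 0.26 × 0.235 = 0.0611 W/m².
Total ΔF = 3.9962 + 0.2918 + 0.0611 = 4.3491 W/m².
ΔT = λ ΔF = 0.52 × 4.35 = 2.2620 K.

ΔF = 4.35 W/m²; ΔT = 2.3 K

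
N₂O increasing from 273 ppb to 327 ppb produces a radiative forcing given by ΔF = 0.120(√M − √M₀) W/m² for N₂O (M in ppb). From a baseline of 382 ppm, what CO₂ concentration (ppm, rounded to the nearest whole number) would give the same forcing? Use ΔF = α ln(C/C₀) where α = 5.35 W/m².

C ≈ 396 ppm

N₂O forcing: 0.120 × (√327 − √273) = 0.120 × (18.0831 − 16.5227) = 0.120 × 1.5604 = 0.18725 W/m².
Set 5.35 ln(C/382) = 0.18725: ln(C/382) = 0.18725/5.35 = 0.03500, so C = 382 × e^0.03500 = 382 × 1.03562 = 395.61 ppm.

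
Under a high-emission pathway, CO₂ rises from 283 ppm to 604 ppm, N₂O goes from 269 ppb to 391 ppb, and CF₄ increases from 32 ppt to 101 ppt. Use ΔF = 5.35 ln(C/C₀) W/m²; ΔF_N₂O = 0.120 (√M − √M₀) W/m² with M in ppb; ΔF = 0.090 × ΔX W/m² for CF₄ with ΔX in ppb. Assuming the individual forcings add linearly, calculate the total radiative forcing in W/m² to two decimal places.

CO₂: 5.35 × ln(604/283) = 5.35 × ln(2.13428) = 5.35 × 0.75813 = 4.0560 W/m².
N₂O: 0.120 × (√391 − √269) = 0.120 × (19.7737 − 16.4012) = 0.120 × 3.3725 = 0.4047 W/m².
CF₄: Δ = 101 − 32 = 69 ppt = 0.069 ppb; ΔF = 0.090 × 0.069 = 0.0062 W/m².
Total ΔF = 4.0560 + 0.4047 + 0.0062 = 4.4669 W/m².

ΔF = 4.47 W/m²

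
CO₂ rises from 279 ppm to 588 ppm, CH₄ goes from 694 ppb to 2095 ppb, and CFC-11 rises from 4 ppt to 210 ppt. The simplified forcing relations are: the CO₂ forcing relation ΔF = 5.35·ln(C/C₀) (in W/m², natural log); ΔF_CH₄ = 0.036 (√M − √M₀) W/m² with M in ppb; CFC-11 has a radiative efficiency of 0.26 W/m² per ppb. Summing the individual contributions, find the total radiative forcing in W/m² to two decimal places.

CO₂: 5.35 × ln(588/279) = 5.35 × ln(2.10753) = 5.35 × 0.74552 = 3.9885 W/m².
CH₄: 0.036 × (√2095 − √694) = 0.036 × (45.7712 − 26.3439) = 0.036 × 19.4273 = 0.6994 W/m².
CFC-11: Δ = 210 − 4 = 206 ppt = 0.206 ppb; ΔF = 0.26 × 0.206 = 0.0536 W/m².
Total ΔF = 3.9885 + 0.6994 + 0.0536 = 4.7415 W/m².

ΔF = 4.74 W/m²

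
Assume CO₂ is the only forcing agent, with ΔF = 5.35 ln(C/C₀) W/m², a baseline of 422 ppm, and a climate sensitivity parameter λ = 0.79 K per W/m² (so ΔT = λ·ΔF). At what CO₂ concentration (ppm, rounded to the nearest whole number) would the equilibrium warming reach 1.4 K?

C ≈ 588 ppm

Required forcing: ΔF = ΔT/λ = 1.4/0.79 = 1.7722 W/m².
Then ln(C/422) = ΔF/5.35 = 1.7722/5.35 = 0.33125.
So C = 422 × e^0.33125 = 422 × 1.39271 = 587.72 ppm.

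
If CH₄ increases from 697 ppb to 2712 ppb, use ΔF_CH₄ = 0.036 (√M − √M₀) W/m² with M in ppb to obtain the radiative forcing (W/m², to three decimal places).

CH₄: 0.036 × (√2712 − √697) = 0.036 × (52.0769 − 26.4008) = 0.036 × 25.6761 = 0.9243 W/m².

ΔF = 0.924 W/m²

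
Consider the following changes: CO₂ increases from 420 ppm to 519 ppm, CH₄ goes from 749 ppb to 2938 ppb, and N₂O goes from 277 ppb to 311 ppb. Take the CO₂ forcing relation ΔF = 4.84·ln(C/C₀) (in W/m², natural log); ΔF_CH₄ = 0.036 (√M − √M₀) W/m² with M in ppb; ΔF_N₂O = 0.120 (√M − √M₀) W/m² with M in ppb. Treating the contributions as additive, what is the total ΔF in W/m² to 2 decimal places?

ΔF = 2.11 W/m²

CO₂: 4.84 × ln(519/420) = 4.84 × ln(1.23571) = 4.84 × 0.21165 = 1.0244 W/m².
CH₄: 0.036 × (√2938 − √749) = 0.036 × (54.2033 − 27.3679) = 0.036 × 26.8354 = 0.9661 W/m².
N₂O: 0.120 × (√311 − √277) = 0.120 × (17.6352 − 16.6433) = 0.120 × 0.9919 = 0.1190 W/m².
Total ΔF = 1.0244 + 0.9661 + 0.1190 = 2.1095 W/m².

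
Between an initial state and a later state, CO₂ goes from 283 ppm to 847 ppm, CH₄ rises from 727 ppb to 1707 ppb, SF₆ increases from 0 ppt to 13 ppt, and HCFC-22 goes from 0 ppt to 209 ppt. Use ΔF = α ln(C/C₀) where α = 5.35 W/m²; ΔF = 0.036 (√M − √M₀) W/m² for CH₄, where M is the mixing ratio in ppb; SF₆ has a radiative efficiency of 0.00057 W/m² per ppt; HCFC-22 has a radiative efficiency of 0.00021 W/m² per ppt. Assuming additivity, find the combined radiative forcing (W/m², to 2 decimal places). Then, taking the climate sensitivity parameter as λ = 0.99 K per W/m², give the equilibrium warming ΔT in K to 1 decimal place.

ΔF = 6.43 W/m²; ΔT = 6.4 K

CO₂: 5.35 × ln(847/283) = 5.35 × ln(2.99293) = 5.35 × 1.09625 = 5.8649 W/m².
CH₄: 0.036 × (√1707 − √727) = 0.036 × (41.3159 − 26.9629) = 0.036 × 14.3530 = 0.5167 W/m².
SF₆: ΔF = 0.00057 × (13 − 0) = 0.00057 × 13 = 0.0074 W/m².
HCFC-22: ΔF = 0.00021 × (209 − 0) = 0.00021 × 209 = 0.0439 W/m².
Total ΔF = 5.8649 + 0.5167 + 0.0074 + 0.0439 = 6.4329 W/m².
ΔT = λ ΔF = 0.99 × 6.43 = 6.3657 K.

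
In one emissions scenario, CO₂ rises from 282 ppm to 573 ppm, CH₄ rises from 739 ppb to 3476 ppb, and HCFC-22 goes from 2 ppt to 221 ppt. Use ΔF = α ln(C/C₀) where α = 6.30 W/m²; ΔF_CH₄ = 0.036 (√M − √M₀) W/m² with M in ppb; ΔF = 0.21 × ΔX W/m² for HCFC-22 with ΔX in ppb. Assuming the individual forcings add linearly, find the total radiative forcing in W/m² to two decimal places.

CO₂: 6.30 × ln(573/282) = 6.30 × ln(2.03191) = 6.30 × 0.70898 = 4.4666 W/m².
CH₄: 0.036 × (√3476 − √739) = 0.036 × (58.9576 − 27.1846) = 0.036 × 31.7730 = 1.1438 W/m².
HCFC-22: Δ = 221 − 2 = 219 ppt = 0.219 ppb; ΔF = 0.21 × 0.219 = 0.0460 W/m².
Total ΔF = 4.4666 + 1.1438 + 0.0460 = 5.6564 W/m².

ΔF = 5.66 W/m²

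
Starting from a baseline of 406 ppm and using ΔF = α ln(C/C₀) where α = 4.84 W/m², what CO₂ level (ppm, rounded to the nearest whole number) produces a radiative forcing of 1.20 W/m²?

C ≈ 520 ppm

Set 4.84 ln(C/406) = 1.20, so ln(C/406) = 1.20/4.84 = 0.24793.
Then C/406 = e^0.24793 = 1.28137, giving C = 406 × 1.28137 = 520.24 ppm.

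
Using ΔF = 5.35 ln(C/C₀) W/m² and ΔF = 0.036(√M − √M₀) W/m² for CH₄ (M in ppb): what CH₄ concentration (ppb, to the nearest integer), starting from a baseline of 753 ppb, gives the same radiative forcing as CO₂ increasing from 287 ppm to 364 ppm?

M ≈ 3939 ppb

CO₂ forcing: 5.35 × ln(364/287) = 5.35 × 0.237672 = 1.27155 W/m².
Set 0.036(√M − √753) = 1.27155: √M = 1.27155/0.036 + √753 = 35.3208 + 27.4408 = 62.7616.
M = (62.7616)² = 3939.02 ppb.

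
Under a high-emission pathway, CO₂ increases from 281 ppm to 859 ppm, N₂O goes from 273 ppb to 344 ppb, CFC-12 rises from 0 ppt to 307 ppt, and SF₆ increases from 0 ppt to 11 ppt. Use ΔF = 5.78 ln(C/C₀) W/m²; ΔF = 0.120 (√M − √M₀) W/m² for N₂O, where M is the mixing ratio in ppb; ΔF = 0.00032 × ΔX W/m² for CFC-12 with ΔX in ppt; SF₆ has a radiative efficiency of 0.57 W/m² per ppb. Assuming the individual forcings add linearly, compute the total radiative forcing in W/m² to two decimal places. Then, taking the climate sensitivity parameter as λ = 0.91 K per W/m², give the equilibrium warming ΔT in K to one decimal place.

CO₂: 5.78 × ln(859/281) = 5.78 × ln(3.05694) = 5.78 × 1.11741 = 6.4586 W/m².
N₂O: 0.120 × (√344 − √273) = 0.120 × (18.5472 − 16.5227) = 0.120 × 2.0245 = 0.2429 W/m².
CFC-12: ΔF = 0.00032 × (307 − 0) = 0.00032 × 307 = 0.0982 W/m².
SF₆: Δ = 11 − 0 = 11 ppt = 0.011 ppb; ΔF = 0.57 × 0.011 = 0.0063 W/m².
Total ΔF = 6.4586 + 0.2429 + 0.0982 + 0.0063 = 6.8060 W/m².
ΔT = λ ΔF = 0.91 × 6.81 = 6.1971 K.

ΔF = 6.81 W/m²; ΔT = 6.2 K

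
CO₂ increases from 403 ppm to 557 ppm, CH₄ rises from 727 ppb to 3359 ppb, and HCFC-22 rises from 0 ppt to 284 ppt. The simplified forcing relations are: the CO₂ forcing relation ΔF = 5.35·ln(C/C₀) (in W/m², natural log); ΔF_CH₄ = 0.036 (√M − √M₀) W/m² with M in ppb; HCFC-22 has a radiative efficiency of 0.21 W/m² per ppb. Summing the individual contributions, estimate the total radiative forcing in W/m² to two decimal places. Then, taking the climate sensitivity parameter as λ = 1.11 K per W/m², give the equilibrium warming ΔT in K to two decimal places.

CO₂: 5.35 × ln(557/403) = 5.35 × ln(1.38213) = 5.35 × 0.32363 = 1.7314 W/m².
CH₄: 0.036 × (√3359 − √727) = 0.036 × (57.9569 − 26.9629) = 0.036 × 30.9940 = 1.1158 W/m².
HCFC-22: Δ = 284 − 0 = 284 ppt = 0.284 ppb; ΔF = 0.21 × 0.284 = 0.0596 W/m².
Total ΔF = 1.7314 + 1.1158 + 0.0596 = 2.9068 W/m².
ΔT = λ ΔF = 1.11 × 2.91 = 3.2301 K.

ΔF = 2.91 W/m²; ΔT = 3.23 K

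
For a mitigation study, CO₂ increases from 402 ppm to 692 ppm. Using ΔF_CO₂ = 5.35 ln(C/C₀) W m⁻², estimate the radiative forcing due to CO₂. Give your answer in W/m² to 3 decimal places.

ΔF = 2.906 W/m²

CO₂: 5.35 × ln(692/402) = 5.35 × ln(1.72139) = 5.35 × 0.54313 = 2.9057 W/m².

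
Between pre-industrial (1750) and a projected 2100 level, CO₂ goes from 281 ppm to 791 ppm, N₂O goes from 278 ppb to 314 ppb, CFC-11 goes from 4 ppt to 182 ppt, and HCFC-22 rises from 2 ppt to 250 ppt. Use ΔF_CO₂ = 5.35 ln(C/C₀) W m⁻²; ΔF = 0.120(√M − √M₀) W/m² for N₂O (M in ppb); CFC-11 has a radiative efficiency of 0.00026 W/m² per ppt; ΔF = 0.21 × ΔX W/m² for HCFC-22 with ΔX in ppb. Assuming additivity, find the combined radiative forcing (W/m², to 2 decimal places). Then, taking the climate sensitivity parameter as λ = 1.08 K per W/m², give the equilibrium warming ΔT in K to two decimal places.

ΔF = 5.76 W/m²; ΔT = 6.22 K

CO₂: 5.35 × ln(791/281) = 5.35 × ln(2.81495) = 5.35 × 1.03494 = 5.5369 W/m².
N₂O: 0.120 × (√314 − √278) = 0.120 × (17.7200 − 16.6733) = 0.120 × 1.0467 = 0.1256 W/m².
CFC-11: ΔF = 0.00026 × (182 − 4) = 0.00026 × 178 = 0.0463 W/m².
HCFC-22: Δ = 250 − 2 = 248 ppt = 0.248 ppb; ΔF = 0.21 × 0.248 = 0.0521 W/m².
Total ΔF = 5.5369 + 0.1256 + 0.0463 + 0.0521 = 5.7609 W/m².
ΔT = λ ΔF = 1.08 × 5.76 = 6.2208 K.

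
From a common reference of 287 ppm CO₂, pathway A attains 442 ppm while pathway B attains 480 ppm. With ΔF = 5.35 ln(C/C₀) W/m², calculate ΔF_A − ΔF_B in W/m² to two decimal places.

ΔF_A = 5.35 ln(442/287) = 5.35 × 0.43183 = 2.3103 W/m².
ΔF_B = 5.35 ln(480/287) = 5.35 × 0.51430 = 2.7515 W/m².
Difference: 2.3103 − 2.7515 = -0.4412 W/m².

ΔF_A − ΔF_B = -0.44 W/m²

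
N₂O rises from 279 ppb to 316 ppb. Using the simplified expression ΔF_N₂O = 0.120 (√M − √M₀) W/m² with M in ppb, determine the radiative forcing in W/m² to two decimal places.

ΔF = 0.13 W/m²

N₂O: 0.120 × (√316 − √279) = 0.120 × (17.7764 − 16.7033) = 0.120 × 1.0731 = 0.1288 W/m².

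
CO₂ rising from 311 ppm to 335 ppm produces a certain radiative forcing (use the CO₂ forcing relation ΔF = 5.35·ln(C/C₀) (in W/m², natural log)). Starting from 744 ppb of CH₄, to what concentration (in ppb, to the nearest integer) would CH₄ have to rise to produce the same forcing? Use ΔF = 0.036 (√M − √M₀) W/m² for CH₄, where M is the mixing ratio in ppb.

M ≈ 1469 ppb

CO₂ forcing: 5.35 × ln(335/311) = 5.35 × 0.074338 = 0.39771 W/m².
Set 0.036(√M − √744) = 0.39771: √M = 0.39771/0.036 + √744 = 11.0475 + 27.2764 = 38.3239.
M = (38.3239)² = 1468.72 ppb.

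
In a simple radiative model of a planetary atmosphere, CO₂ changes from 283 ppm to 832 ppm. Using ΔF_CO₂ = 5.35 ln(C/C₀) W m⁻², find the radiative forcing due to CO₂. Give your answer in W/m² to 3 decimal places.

ΔF = 5.769 W/m²

CO₂: 5.35 × ln(832/283) = 5.35 × ln(2.93993) = 5.35 × 1.07839 = 5.7694 W/m².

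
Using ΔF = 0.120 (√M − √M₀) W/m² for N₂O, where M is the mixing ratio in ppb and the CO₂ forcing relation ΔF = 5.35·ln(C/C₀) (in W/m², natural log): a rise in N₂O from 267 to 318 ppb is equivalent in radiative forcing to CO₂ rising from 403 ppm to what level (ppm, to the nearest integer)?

N₂O forcing: 0.120 × (√318 − √267) = 0.120 × (17.8326 − 16.3401) = 0.120 × 1.4925 = 0.17910 W/m².
Set 5.35 ln(C/403) = 0.17910: ln(C/403) = 0.17910/5.35 = 0.03348, so C = 403 × e^0.03348 = 403 × 1.03405 = 416.72 ppm.

C ≈ 417 ppm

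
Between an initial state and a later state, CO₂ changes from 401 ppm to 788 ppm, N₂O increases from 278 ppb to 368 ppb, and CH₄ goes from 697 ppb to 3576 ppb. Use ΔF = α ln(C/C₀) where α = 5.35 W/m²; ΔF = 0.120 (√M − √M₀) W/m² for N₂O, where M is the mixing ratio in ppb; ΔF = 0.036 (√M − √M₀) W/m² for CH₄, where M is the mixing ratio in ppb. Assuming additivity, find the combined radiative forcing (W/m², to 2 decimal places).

CO₂: 5.35 × ln(788/401) = 5.35 × ln(1.96509) = 5.35 × 0.67554 = 3.6141 W/m².
N₂O: 0.120 × (√368 − √278) = 0.120 × (19.1833 − 16.6733) = 0.120 × 2.5100 = 0.3012 W/m².
CH₄: 0.036 × (√3576 − √697) = 0.036 × (59.7997 − 26.4008) = 0.036 × 33.3989 = 1.2024 W/m².
Total ΔF = 3.6141 + 0.3012 + 1.2024 = 5.1177 W/m².

ΔF = 5.12 W/m²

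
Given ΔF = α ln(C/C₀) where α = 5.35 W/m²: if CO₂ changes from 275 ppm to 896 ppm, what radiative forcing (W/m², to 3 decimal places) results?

CO₂: 5.35 × ln(896/275) = 5.35 × ln(3.25818) = 5.35 × 1.18117 = 6.3193 W/m².

ΔF = 6.319 W/m²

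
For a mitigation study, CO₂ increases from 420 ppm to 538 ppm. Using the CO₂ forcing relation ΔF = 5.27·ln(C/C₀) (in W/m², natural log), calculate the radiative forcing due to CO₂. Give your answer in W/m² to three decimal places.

CO₂: 5.27 × ln(538/420) = 5.27 × ln(1.28095) = 5.27 × 0.24760 = 1.3049 W/m².

ΔF = 1.305 W/m²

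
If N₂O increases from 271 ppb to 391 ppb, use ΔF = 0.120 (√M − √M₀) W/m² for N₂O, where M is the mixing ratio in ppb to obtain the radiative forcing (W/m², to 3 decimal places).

ΔF = 0.397 W/m²

N₂O: 0.120 × (√391 − √271) = 0.120 × (19.7737 − 16.4621) = 0.120 × 3.3116 = 0.3974 W/m².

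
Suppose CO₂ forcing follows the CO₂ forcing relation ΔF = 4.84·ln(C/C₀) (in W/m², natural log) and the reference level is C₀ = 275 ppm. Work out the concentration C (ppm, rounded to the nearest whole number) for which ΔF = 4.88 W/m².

Set 4.84 ln(C/275) = 4.88, so ln(C/275) = 4.88/4.84 = 1.00826.
Then C/275 = e^1.00826 = 2.74083, giving C = 275 × 2.74083 = 753.73 ppm.

C ≈ 754 ppm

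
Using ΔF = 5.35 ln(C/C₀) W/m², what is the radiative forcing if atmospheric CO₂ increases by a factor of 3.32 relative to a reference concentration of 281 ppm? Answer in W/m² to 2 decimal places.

ΔF = 5.35 × ln(3.32) = 5.35 × 1.19996 = 6.4198 W/m².

ΔF = 6.42 W/m²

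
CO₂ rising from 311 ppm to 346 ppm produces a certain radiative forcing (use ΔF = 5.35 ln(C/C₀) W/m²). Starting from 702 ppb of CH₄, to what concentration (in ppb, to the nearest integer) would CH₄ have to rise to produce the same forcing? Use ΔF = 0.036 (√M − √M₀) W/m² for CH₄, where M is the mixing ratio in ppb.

CO₂ forcing: 5.35 × ln(346/311) = 5.35 × 0.106646 = 0.57056 W/m².
Set 0.036(√M − √702) = 0.57056: √M = 0.57056/0.036 + √702 = 15.8489 + 26.4953 = 42.3442.
M = (42.3442)² = 1793.03 ppb.

M ≈ 1793 ppb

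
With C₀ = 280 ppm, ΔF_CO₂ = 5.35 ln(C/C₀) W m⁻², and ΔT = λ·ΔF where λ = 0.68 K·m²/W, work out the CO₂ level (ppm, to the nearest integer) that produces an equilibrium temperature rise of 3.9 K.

Required forcing: ΔF = ΔT/λ = 3.9/0.68 = 5.7353 W/m².
Then ln(C/280) = ΔF/5.35 = 5.7353/5.35 = 1.07202.
So C = 280 × e^1.07202 = 280 × 2.92127 = 817.96 ppm.

C ≈ 818 ppm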